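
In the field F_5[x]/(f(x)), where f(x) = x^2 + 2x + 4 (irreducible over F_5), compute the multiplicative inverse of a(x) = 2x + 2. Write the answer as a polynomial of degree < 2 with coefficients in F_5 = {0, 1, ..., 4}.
a(x)^(-1) ≡ 4x + 4 (mod f(x))

Since f is irreducible over F_5, F_5[x]/(f) is a field and a(x) ≠ 0 has an inverse. Apply the extended Euclidean algorithm to f(x) and a(x) in F_5[x]: f(x) = (3x + 3)·a(x) + (3). The last nonzero remainder is the constant 3 = gcd(f, a) in F_5. Back-substituting through the division chain expresses 3 = s(x)·a(x) + t(x)·f(x) with s(x) ≡ 2x + 2 (mod f), so (2x + 2)·a(x) ≡ 3 (mod f). Multiplying by 3^(-1) ≡ 2 in F_5 gives a(x)^(-1) ≡ 2·(2x + 2) ≡ 4x + 4 (mod f). Check: (2x + 2)·(4x + 4) = 3x^2 + x + 3 ≡ 1 (mod x^2 + 2x + 4).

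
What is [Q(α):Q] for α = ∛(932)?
[Q(α):Q] = 3

The minimal polynomial of α is x^3 - 932, irreducible over Q since 932 is not a perfect cube (so x^3 - 932 has no rational root). Hence [Q(α):Q] = deg(m_α) = 3.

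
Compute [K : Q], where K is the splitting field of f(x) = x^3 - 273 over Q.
[K : Q] = 6

The roots of x^3 - 273 are ∛273, ω∛273, ω^2∛273 where ω = e^(2πi/3) is a primitive cube root of unity, so K = Q(∛273, ω). Now [Q(∛273):Q] = 3 (since 273 is not a perfect cube, x^3 - 273 is irreducible) and [Q(ω):Q] = 2. Both 2 and 3 divide [K:Q], and [K:Q] ≤ 3·2 = 6, so [K:Q] = 6. (Equivalently: Q(∛273) ⊂ R but ω ∉ R, so [K : Q(∛273)] = 2.)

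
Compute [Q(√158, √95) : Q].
[Q(√158, √95) : Q] = 4

[Q(√158):Q] = 2 (min poly x^2 - 158, irreducible since 158 is squarefree > 1). For the top step, suppose √95 ∈ Q(√158), say √95 = c + d√158 with c, d ∈ Q. Squaring: 95 = c^2 + 158d^2 + 2cd√158. Since √158 ∉ Q this forces 2cd = 0. If d = 0 then √95 = c ∈ Q, contradicting 95 squarefree > 1. If c = 0 then 95 = 158d^2, so 158·95 = (158d)^2 is a perfect square in Q — but 158·95 = 15010 is not a perfect square (since 158 and 95 are distinct squarefree integers). Contradiction. Hence √95 ∉ Q(√158), so x^2 - 95 stays irreducible over Q(√158) and [Q(√158, √95) : Q(√158)] = 2. By the tower law, [Q(√158, √95) : Q] = 2 · 2 = 4.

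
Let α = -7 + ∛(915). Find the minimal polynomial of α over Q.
m_α(x) = x^3 + 21x^2 + 147x - 572

Set β = α + 7 = ∛(915), so β^3 = 915. Then (α + 7)^3 - 915 = 0, i.e. α is a root of g(x) = (x + 7)^3 - 915 = x^3 + 21x^2 + 147x - 572. Since g(x) = h(x + 7) where h(x) = x^3 - 915, and h is irreducible over Q (because 915 is not a perfect cube, so h has no rational root, and a monic cubic with no rational root is irreducible), g is also irreducible (irreducibility is preserved under the substitution x → x + 7). Hence m_α(x) = x^3 + 21x^2 + 147x - 572.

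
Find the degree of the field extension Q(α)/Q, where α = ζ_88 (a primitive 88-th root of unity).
[Q(α):Q] = 40

The minimal polynomial of ζ_88 over Q is the 88-th cyclotomic polynomial Φ_88(x), which is irreducible over Q and has degree φ(88) = 40. Hence [Q(α):Q] = φ(88) = 40.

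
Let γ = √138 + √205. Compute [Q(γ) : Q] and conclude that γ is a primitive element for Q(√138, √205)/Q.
[Q(γ) : Q] = 4 (equivalently, Q(γ) = Q(√138, √205))

Obviously Q(γ) ⊆ Q(√138, √205), and [Q(√138, √205):Q] = 4 (since 138, 205 are distinct squarefree integers > 1 with 28290 not a perfect square). To show equality we compute the minimal polynomial of γ. From γ = √138 + √205: γ^2 = 138 + 2√(28290) + 205 = 343 + 2√(28290), so γ^2 - 343 = 2√(28290); squaring, (γ^2 - 343)^2 = 4·28290, i.e. γ^4 - 686γ^2 + 117649 - 113160 = 0, i.e. γ^4 - 686γ^2 + 4489 = 0. So γ is a root of x^4 - 686x^2 + 4489. This polynomial is irreducible over Q: it has no rational root (each ±√138 ± √205 is irrational), and any factorization into two quadratics over Q would force √(28290) ∈ Q (pairing opposite roots) or √138, √205 ∈ Q (other pairings), all impossible. Hence [Q(γ):Q] = 4 = [Q(√138, √205):Q], so Q(γ) = Q(√138, √205).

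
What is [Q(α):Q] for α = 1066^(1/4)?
[Q(α):Q] = 4

α is a root of x^4 - 1066. By Eisenstein's criterion at the prime p = 2 (which divides the constant term 1066 but p^2 = 4 does not, since 1066 is squarefree), x^4 - 1066 is irreducible over Q. Hence [Q(α):Q] = 4.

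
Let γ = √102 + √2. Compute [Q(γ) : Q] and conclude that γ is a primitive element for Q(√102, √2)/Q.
[Q(γ) : Q] = 4 (equivalently, Q(γ) = Q(√102, √2))

Obviously Q(γ) ⊆ Q(√102, √2), and [Q(√102, √2):Q] = 4 (since 102, 2 are distinct squarefree integers > 1 with 204 not a perfect square). To show equality we compute the minimal polynomial of γ. From γ = √102 + √2: γ^2 = 102 + 2√(204) + 2 = 104 + 2√(204), so γ^2 - 104 = 2√(204); squaring, (γ^2 - 104)^2 = 4·204, i.e. γ^4 - 208γ^2 + 10816 - 816 = 0, i.e. γ^4 - 208γ^2 + 10000 = 0. So γ is a root of x^4 - 208x^2 + 10000. This polynomial is irreducible over Q: it has no rational root (each ±√102 ± √2 is irrational), and any factorization into two quadratics over Q would force √(204) ∈ Q (pairing opposite roots) or √102, √2 ∈ Q (other pairings), all impossible. Hence [Q(γ):Q] = 4 = [Q(√102, √2):Q], so Q(γ) = Q(√102, √2).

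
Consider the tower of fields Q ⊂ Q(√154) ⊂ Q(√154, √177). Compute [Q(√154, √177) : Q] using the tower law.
[Q(√154, √177) : Q] = 4

[Q(√154):Q] = 2 (min poly x^2 - 154, irreducible since 154 is squarefree > 1). For the top step, suppose √177 ∈ Q(√154), say √177 = c + d√154 with c, d ∈ Q. Squaring: 177 = c^2 + 154d^2 + 2cd√154. Since √154 ∉ Q this forces 2cd = 0. If d = 0 then √177 = c ∈ Q, contradicting 177 squarefree > 1. If c = 0 then 177 = 154d^2, so 154·177 = (154d)^2 is a perfect square in Q — but 154·177 = 27258 is not a perfect square (since 154 and 177 are distinct squarefree integers). Contradiction. Hence √177 ∉ Q(√154), so x^2 - 177 stays irreducible over Q(√154) and [Q(√154, √177) : Q(√154)] = 2. By the tower law, [Q(√154, √177) : Q] = 2 · 2 = 4.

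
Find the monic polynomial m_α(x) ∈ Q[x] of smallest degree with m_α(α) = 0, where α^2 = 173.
m_α(x) = x^2 - 173

α satisfies α^2 - 173 = 0, so x^2 - 173 annihilates α. Since d = 173 is squarefree and ≠ 1, it is not a perfect square in Q, so x^2 - 173 has no rational root and is therefore irreducible over Q (a degree-2 polynomial over a field is irreducible iff it has no root). Hence m_α(x) = x^2 - 173.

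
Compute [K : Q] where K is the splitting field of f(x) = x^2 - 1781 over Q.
[K : Q] = 2

f(x) = x^2 - 1781 factors as (x - √1781)(x + √1781). The splitting field is K = Q(√1781). Since 1781 is squarefree and > 1, it is not a perfect square, so x^2 - 1781 is irreducible over Q and [Q(√1781) : Q] = 2. Hence [K : Q] = 2.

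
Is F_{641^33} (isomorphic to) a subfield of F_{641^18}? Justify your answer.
No: F_{641^33} is not a subfield of F_{641^18}

F_{p^m} embeds in F_{p^n} iff m | n. Here 33 ∤ 18 (since 18 = 0·33 + 18 with remainder 18 ≠ 0), so F_{641^33} is not a subfield of F_{641^18}. Equivalently: if it were, the tower law would give 33 = [F_{641^33}:F_641] dividing [F_{641^18}:F_641] = 18, contradiction.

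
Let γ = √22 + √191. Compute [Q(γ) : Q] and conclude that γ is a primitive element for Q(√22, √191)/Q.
[Q(γ) : Q] = 4 (equivalently, Q(γ) = Q(√22, √191))

Obviously Q(γ) ⊆ Q(√22, √191), and [Q(√22, √191):Q] = 4 (since 22, 191 are distinct squarefree integers > 1 with 4202 not a perfect square). To show equality we compute the minimal polynomial of γ. From γ = √22 + √191: γ^2 = 22 + 2√(4202) + 191 = 213 + 2√(4202), so γ^2 - 213 = 2√(4202); squaring, (γ^2 - 213)^2 = 4·4202, i.e. γ^4 - 426γ^2 + 45369 - 16808 = 0, i.e. γ^4 - 426γ^2 + 28561 = 0. So γ is a root of x^4 - 426x^2 + 28561. This polynomial is irreducible over Q: it has no rational root (each ±√22 ± √191 is irrational), and any factorization into two quadratics over Q would force √(4202) ∈ Q (pairing opposite roots) or √22, √191 ∈ Q (other pairings), all impossible. Hence [Q(γ):Q] = 4 = [Q(√22, √191):Q], so Q(γ) = Q(√22, √191).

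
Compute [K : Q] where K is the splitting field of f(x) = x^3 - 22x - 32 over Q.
[K : Q] = 6

By the rational root test, any rational root of the monic integer polynomial f(x) = x^3 - 22x - 32 must be an integer dividing the constant term -32, i.e. one of ±{1, 2, 4, 8, 16, 32}. Evaluating: f(1) = -53, f(-1) = -11, f(2) = -68, f(-2) = 4, f(4) = -56, f(-4) = -8, f(8) = 304, f(-8) = -368, f(16) = 3712, f(-16) = -3776, f(32) = 32032, f(-32) = -32096; none is 0, so f has no rational root and is therefore irreducible over Q (a cubic with no linear factor over a field is irreducible). For an irreducible cubic, the Galois group is A_3 or S_3 according as the discriminant disc(f) = -4a^3 - 27b^2 = -4·(-22)^3 - 27·(-32)^2 = 14944 is or is not a square in Q. Here disc(f) = 14944 is not a perfect square in Q, so the Galois group of f over Q is not contained in A_3 and must be all of S_3. The splitting field has degree |S_3| = 6 over Q, so [K : Q] = 6.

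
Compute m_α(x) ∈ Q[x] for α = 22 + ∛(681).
m_α(x) = x^3 - 66x^2 + 1452x - 11329

Set β = α - 22 = ∛(681), so β^3 = 681. Then (α - 22)^3 - 681 = 0, i.e. α is a root of g(x) = (x - 22)^3 - 681 = x^3 - 66x^2 + 1452x - 11329. Since g(x) = h(x - 22) where h(x) = x^3 - 681, and h is irreducible over Q (because 681 is not a perfect cube, so h has no rational root, and a monic cubic with no rational root is irreducible), g is also irreducible (irreducibility is preserved under the substitution x → x - 22). Hence m_α(x) = x^3 - 66x^2 + 1452x - 11329.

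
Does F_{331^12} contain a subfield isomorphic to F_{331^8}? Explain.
No: F_{331^8} is not a subfield of F_{331^12}

F_{p^m} embeds in F_{p^n} iff m | n. Here 8 ∤ 12 (since 12 = 1·8 + 4 with remainder 4 ≠ 0), so F_{331^8} is not a subfield of F_{331^12}. Equivalently: if it were, the tower law would give 8 = [F_{331^8}:F_331] dividing [F_{331^12}:F_331] = 12, contradiction.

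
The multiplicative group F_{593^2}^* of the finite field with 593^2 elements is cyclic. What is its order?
|F_{593^2}^*| = 351648

F_{593^2} has 593^2 = 351649 elements; its multiplicative group consists of all nonzero elements, so |F_{593^2}^*| = 351649 - 1 = 351648. (It is cyclic since any finite subgroup of the multiplicative group of a field is cyclic.)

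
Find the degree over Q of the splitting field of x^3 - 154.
[K : Q] = 6

The roots of x^3 - 154 are ∛154, ω∛154, ω^2∛154 where ω = e^(2πi/3) is a primitive cube root of unity, so K = Q(∛154, ω). Now [Q(∛154):Q] = 3 (since 154 is not a perfect cube, x^3 - 154 is irreducible) and [Q(ω):Q] = 2. Both 2 and 3 divide [K:Q], and [K:Q] ≤ 3·2 = 6, so [K:Q] = 6. (Equivalently: Q(∛154) ⊂ R but ω ∉ R, so [K : Q(∛154)] = 2.)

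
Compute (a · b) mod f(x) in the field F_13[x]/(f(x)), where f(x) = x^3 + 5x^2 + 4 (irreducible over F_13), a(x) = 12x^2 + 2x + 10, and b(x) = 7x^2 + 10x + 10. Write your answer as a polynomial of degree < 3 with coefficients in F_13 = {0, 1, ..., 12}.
a · b ≡ 2x^2 + 5x + 9 (mod f(x))

Multiply in F_13[x]: a(x)·b(x) = (12x^2 + 2x + 10)·(7x^2 + 10x + 10) = 6x^4 + 4x^3 + 2x^2 + 3x + 9. This has degree ≥ 3, so divide by f(x) over F_13: 6x^4 + 4x^3 + 2x^2 + 3x + 9 = (6x)·(x^3 + 5x^2 + 4) + (2x^2 + 5x + 9). Hence a·b ≡ 2x^2 + 5x + 9 (mod f). (F_13[x]/(f) is a field with 13^3 = 2197 elements since f is irreducible of degree 3.)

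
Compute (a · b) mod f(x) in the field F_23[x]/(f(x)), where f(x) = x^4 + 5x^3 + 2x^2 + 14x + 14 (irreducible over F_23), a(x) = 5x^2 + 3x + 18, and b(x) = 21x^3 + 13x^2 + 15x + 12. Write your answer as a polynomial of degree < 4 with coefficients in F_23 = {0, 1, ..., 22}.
a · b ≡ 13x^3 + 8x^2 + x + 1 (mod f(x))

Multiply in F_23[x]: a(x)·b(x) = (5x^2 + 3x + 18)·(21x^3 + 13x^2 + 15x + 12) = 13x^5 + 13x^4 + 9x^3 + 17x^2 + 7x + 9. This has degree ≥ 4, so divide by f(x) over F_23: 13x^5 + 13x^4 + 9x^3 + 17x^2 + 7x + 9 = (13x + 17)·(x^4 + 5x^3 + 2x^2 + 14x + 14) + (13x^3 + 8x^2 + x + 1). Hence a·b ≡ 13x^3 + 8x^2 + x + 1 (mod f). (F_23[x]/(f) is a field with 23^4 = 279841 elements since f is irreducible of degree 4.)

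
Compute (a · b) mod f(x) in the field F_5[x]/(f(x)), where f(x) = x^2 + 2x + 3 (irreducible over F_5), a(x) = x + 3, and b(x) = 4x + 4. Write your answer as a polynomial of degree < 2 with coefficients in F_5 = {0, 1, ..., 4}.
a · b ≡ 3x (mod f(x))

Multiply in F_5[x]: a(x)·b(x) = (x + 3)·(4x + 4) = 4x^2 + x + 2. This has degree ≥ 2, so divide by f(x) over F_5: 4x^2 + x + 2 = (4)·(x^2 + 2x + 3) + (3x). Hence a·b ≡ 3x (mod f). (F_5[x]/(f) is a field with 5^2 = 25 elements since f is irreducible of degree 2.)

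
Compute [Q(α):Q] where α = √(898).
[Q(α):Q] = 2

[Q(α):Q] equals the degree of the minimal polynomial of α. Here α^2 = 898 and x^2 - 898 is irreducible (d = 898 is squarefree, ≠ 1, hence not a square), so deg(m_α) = 2. Thus [Q(α):Q] = 2.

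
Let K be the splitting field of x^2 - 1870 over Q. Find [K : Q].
[K : Q] = 2

f(x) = x^2 - 1870 factors as (x - √1870)(x + √1870). The splitting field is K = Q(√1870). Since 1870 is squarefree and > 1, it is not a perfect square, so x^2 - 1870 is irreducible over Q and [Q(√1870) : Q] = 2. Hence [K : Q] = 2.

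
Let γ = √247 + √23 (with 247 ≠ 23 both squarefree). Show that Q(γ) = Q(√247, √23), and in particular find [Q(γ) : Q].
[Q(γ) : Q] = 4 (equivalently, Q(γ) = Q(√247, √23))

Obviously Q(γ) ⊆ Q(√247, √23), and [Q(√247, √23):Q] = 4 (since 247, 23 are distinct squarefree integers > 1 with 5681 not a perfect square). To show equality we compute the minimal polynomial of γ. From γ = √247 + √23: γ^2 = 247 + 2√(5681) + 23 = 270 + 2√(5681), so γ^2 - 270 = 2√(5681); squaring, (γ^2 - 270)^2 = 4·5681, i.e. γ^4 - 540γ^2 + 72900 - 22724 = 0, i.e. γ^4 - 540γ^2 + 50176 = 0. So γ is a root of x^4 - 540x^2 + 50176. This polynomial is irreducible over Q: it has no rational root (each ±√247 ± √23 is irrational), and any factorization into two quadratics over Q would force √(5681) ∈ Q (pairing opposite roots) or √247, √23 ∈ Q (other pairings), all impossible. Hence [Q(γ):Q] = 4 = [Q(√247, √23):Q], so Q(γ) = Q(√247, √23).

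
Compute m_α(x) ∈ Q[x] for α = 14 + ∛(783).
m_α(x) = x^3 - 42x^2 + 588x - 3527

Set β = α - 14 = ∛(783), so β^3 = 783. Then (α - 14)^3 - 783 = 0, i.e. α is a root of g(x) = (x - 14)^3 - 783 = x^3 - 42x^2 + 588x - 3527. Since g(x) = h(x - 14) where h(x) = x^3 - 783, and h is irreducible over Q (because 783 is not a perfect cube, so h has no rational root, and a monic cubic with no rational root is irreducible), g is also irreducible (irreducibility is preserved under the substitution x → x - 14). Hence m_α(x) = x^3 - 42x^2 + 588x - 3527.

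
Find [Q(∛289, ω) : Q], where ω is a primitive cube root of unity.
[Q(∛289, ω) : Q] = 6

[Q(∛289):Q] = 3 (min poly x^3 - 289, irreducible since 289 is not a perfect cube). [Q(ω):Q] = 2 (min poly x^2 + x + 1). Since Q(∛289) ⊂ R and ω ∉ R, we have ω ∉ Q(∛289), so x^2 + x + 1 remains irreducible over Q(∛289) and [Q(∛289, ω) : Q(∛289)] = 2. By the tower law, [Q(∛289, ω) : Q] = 3 · 2 = 6. (In fact Q(∛289, ω) is the splitting field of x^3 - 289 over Q.)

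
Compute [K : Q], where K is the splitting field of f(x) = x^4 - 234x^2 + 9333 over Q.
[K : Q] = 4

Solving the quadratic in x^2: x^2 = (234 ± √(234^2 - 4·9333))/2 = (234 ± √17424)/2 = (234 ± 132)/2, giving x^2 = 183 or x^2 = 51. So f(x) = (x^2 - 183)(x^2 - 51) and the roots of f are ±√183, ±√51. Hence the splitting field is K = Q(√183, √51). Since 183 and 51 are distinct squarefree integers > 1, their product 9333 is not a perfect square, so √51 ∉ Q(√183). By the tower law [K:Q] = [Q(√183,√51):Q(√183)] · [Q(√183):Q] = 2 · 2 = 4.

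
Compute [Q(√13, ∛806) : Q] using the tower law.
[Q(√13, ∛806) : Q] = 6

Let L = Q(√13, ∛806). Since Q(√13) ⊂ L and [Q(√13):Q] = 2, the tower law gives 2 | [L:Q]. Likewise Q(∛806) ⊂ L with [Q(∛806):Q] = 3 (because 806 is not a perfect cube), so 3 | [L:Q]. As gcd(2,3) = 1, [L:Q] is divisible by 6. Conversely L is generated over Q by √13 and ∛806, so [L:Q] ≤ 2·3 = 6. Therefore [Q(√13, ∛806) : Q] = 6.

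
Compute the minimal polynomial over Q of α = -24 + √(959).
m_α(x) = x^2 + 48x - 383

From α + 24 = √(959), squaring gives (α + 24)^2 = 959, i.e. α^2 + 48α + 576 = 959, so α^2 + 48α - 383 = 0. The discriminant of x^2 + 48x - 383 is (48)^2 - 4·(-383) = 2304 + 1532 = 3836, and 4·(959) is not a perfect square in Q since 959 is squarefree and ≠ 1. Hence x^2 + 48x - 383 is irreducible over Q and is the minimal polynomial of α.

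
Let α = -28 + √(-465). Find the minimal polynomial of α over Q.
m_α(x) = x^2 + 56x + 1249

From α + 28 = √(-465), squaring gives (α + 28)^2 = -465, i.e. α^2 + 56α + 784 = -465, so α^2 + 56α + 1249 = 0. The discriminant of x^2 + 56x + 1249 is (56)^2 - 4·(1249) = 3136 - 4996 = -1860, and 4·(-465) is not a perfect square in Q since -465 is squarefree and ≠ 1. Hence x^2 + 56x + 1249 is irreducible over Q and is the minimal polynomial of α.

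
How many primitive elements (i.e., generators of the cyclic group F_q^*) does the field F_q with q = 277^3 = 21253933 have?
There are φ(21253932) = 5474304 primitive elements

F_q^* is cyclic of order q - 1 = 21253932. A cyclic group of order m has exactly φ(m) generators. Here m = 21253932 = 2^2 · 3^2 · 7 · 19 · 23 · 193, so the number of primitive elements is φ(21253932) = 5474304.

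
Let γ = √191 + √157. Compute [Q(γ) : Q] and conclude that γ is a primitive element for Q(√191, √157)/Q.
[Q(γ) : Q] = 4 (equivalently, Q(γ) = Q(√191, √157))

Obviously Q(γ) ⊆ Q(√191, √157), and [Q(√191, √157):Q] = 4 (since 191, 157 are distinct squarefree integers > 1 with 29987 not a perfect square). To show equality we compute the minimal polynomial of γ. From γ = √191 + √157: γ^2 = 191 + 2√(29987) + 157 = 348 + 2√(29987), so γ^2 - 348 = 2√(29987); squaring, (γ^2 - 348)^2 = 4·29987, i.e. γ^4 - 696γ^2 + 121104 - 119948 = 0, i.e. γ^4 - 696γ^2 + 1156 = 0. So γ is a root of x^4 - 696x^2 + 1156. This polynomial is irreducible over Q: it has no rational root (each ±√191 ± √157 is irrational), and any factorization into two quadratics over Q would force √(29987) ∈ Q (pairing opposite roots) or √191, √157 ∈ Q (other pairings), all impossible. Hence [Q(γ):Q] = 4 = [Q(√191, √157):Q], so Q(γ) = Q(√191, √157).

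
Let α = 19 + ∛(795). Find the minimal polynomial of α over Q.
m_α(x) = x^3 - 57x^2 + 1083x - 7654

Set β = α - 19 = ∛(795), so β^3 = 795. Then (α - 19)^3 - 795 = 0, i.e. α is a root of g(x) = (x - 19)^3 - 795 = x^3 - 57x^2 + 1083x - 7654. Since g(x) = h(x - 19) where h(x) = x^3 - 795, and h is irreducible over Q (because 795 is not a perfect cube, so h has no rational root, and a monic cubic with no rational root is irreducible), g is also irreducible (irreducibility is preserved under the substitution x → x - 19). Hence m_α(x) = x^3 - 57x^2 + 1083x - 7654.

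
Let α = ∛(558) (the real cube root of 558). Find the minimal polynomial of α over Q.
m_α(x) = x^3 - 558

α satisfies α^3 = 558, so x^3 - 558 annihilates α. By the rational root test, a rational root p/q (in lowest terms) of x^3 - 558 would satisfy p^3 = 558 q^3, forcing q = 1 and p^3 = 558; but 558 is not a perfect cube, contradiction. A monic cubic over Q with no rational root is irreducible (any nontrivial factorization would include a linear factor). Hence x^3 - 558 is the minimal polynomial of α, and in particular [Q(α):Q] = 3.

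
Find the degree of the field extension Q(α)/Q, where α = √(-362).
[Q(α):Q] = 2

[Q(α):Q] equals the degree of the minimal polynomial of α. Here α^2 = -362 and x^2 + 362 is irreducible (d = -362 is squarefree, ≠ 1, hence not a square), so deg(m_α) = 2. Thus [Q(α):Q] = 2.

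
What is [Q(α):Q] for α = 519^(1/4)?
[Q(α):Q] = 4

α is a root of x^4 - 519. By Eisenstein's criterion at the prime p = 3 (which divides the constant term 519 but p^2 = 9 does not, since 519 is squarefree), x^4 - 519 is irreducible over Q. Hence [Q(α):Q] = 4.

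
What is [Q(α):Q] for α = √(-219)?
[Q(α):Q] = 2

[Q(α):Q] equals the degree of the minimal polynomial of α. Here α^2 = -219 and x^2 + 219 is irreducible (d = -219 is squarefree, ≠ 1, hence not a square), so deg(m_α) = 2. Thus [Q(α):Q] = 2.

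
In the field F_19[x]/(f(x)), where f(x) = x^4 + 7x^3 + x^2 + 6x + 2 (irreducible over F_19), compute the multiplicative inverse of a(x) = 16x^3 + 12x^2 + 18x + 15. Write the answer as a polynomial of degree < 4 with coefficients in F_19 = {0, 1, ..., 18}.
a(x)^(-1) ≡ 5x^3 + 5x^2 + 18x + 18 (mod f(x))

Since f is irreducible over F_19, F_19[x]/(f) is a field and a(x) ≠ 0 has an inverse. Apply the extended Euclidean algorithm to f(x) and a(x) in F_19[x]: f(x) = (6x + 9)·a(x) + (13x^2 + x);  a(x) = (10x + 6)·(13x^2 + x) + (12x + 15);  (13x^2 + x) = (9x + 11)·(12x + 15) + (6). The last nonzero remainder is the constant 6 = gcd(f, a) in F_19. Back-substituting through the division chain expresses 6 = s(x)·a(x) + t(x)·f(x) with s(x) ≡ 11x^3 + 11x^2 + 13x + 13 (mod f), so (11x^3 + 11x^2 + 13x + 13)·a(x) ≡ 6 (mod f). Multiplying by 6^(-1) ≡ 16 in F_19 gives a(x)^(-1) ≡ 16·(11x^3 + 11x^2 + 13x + 13) ≡ 5x^3 + 5x^2 + 18x + 18 (mod f). Check: (16x^3 + 12x^2 + 18x + 15)·(5x^3 + 5x^2 + 18x + 18) = 4x^6 + 7x^5 + x^4 + 4x^3 + 7x^2 + 5x + 4 ≡ 1 (mod x^4 + 7x^3 + x^2 + 6x + 2).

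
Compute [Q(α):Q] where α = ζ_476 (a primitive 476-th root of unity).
[Q(α):Q] = 192

The minimal polynomial of ζ_476 over Q is the 476-th cyclotomic polynomial Φ_476(x), which is irreducible over Q and has degree φ(476) = 192. Hence [Q(α):Q] = φ(476) = 192.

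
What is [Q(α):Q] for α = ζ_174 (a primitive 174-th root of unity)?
[Q(α):Q] = 56

The minimal polynomial of ζ_174 over Q is the 174-th cyclotomic polynomial Φ_174(x), which is irreducible over Q and has degree φ(174) = 56. Hence [Q(α):Q] = φ(174) = 56.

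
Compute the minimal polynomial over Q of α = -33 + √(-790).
m_α(x) = x^2 + 66x + 1879

From α + 33 = √(-790), squaring gives (α + 33)^2 = -790, i.e. α^2 + 66α + 1089 = -790, so α^2 + 66α + 1879 = 0. The discriminant of x^2 + 66x + 1879 is (66)^2 - 4·(1879) = 4356 - 7516 = -3160, and 4·(-790) is not a perfect square in Q since -790 is squarefree and ≠ 1. Hence x^2 + 66x + 1879 is irreducible over Q and is the minimal polynomial of α.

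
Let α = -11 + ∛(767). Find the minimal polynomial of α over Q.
m_α(x) = x^3 + 33x^2 + 363x + 564

Set β = α + 11 = ∛(767), so β^3 = 767. Then (α + 11)^3 - 767 = 0, i.e. α is a root of g(x) = (x + 11)^3 - 767 = x^3 + 33x^2 + 363x + 564. Since g(x) = h(x + 11) where h(x) = x^3 - 767, and h is irreducible over Q (because 767 is not a perfect cube, so h has no rational root, and a monic cubic with no rational root is irreducible), g is also irreducible (irreducibility is preserved under the substitution x → x + 11). Hence m_α(x) = x^3 + 33x^2 + 363x + 564.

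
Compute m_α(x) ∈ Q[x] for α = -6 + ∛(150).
m_α(x) = x^3 + 18x^2 + 108x + 66

Set β = α + 6 = ∛(150), so β^3 = 150. Then (α + 6)^3 - 150 = 0, i.e. α is a root of g(x) = (x + 6)^3 - 150 = x^3 + 18x^2 + 108x + 66. Since g(x) = h(x + 6) where h(x) = x^3 - 150, and h is irreducible over Q (because 150 is not a perfect cube, so h has no rational root, and a monic cubic with no rational root is irreducible), g is also irreducible (irreducibility is preserved under the substitution x → x + 6). Hence m_α(x) = x^3 + 18x^2 + 108x + 66.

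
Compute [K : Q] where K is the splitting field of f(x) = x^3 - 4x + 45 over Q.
[K : Q] = 6

By the rational root test, any rational root of the monic integer polynomial f(x) = x^3 - 4x + 45 must be an integer dividing the constant term 45, i.e. one of ±{1, 3, 5, 9, 15, 45}. Evaluating: f(1) = 42, f(-1) = 48, f(3) = 60, f(-3) = 30, f(5) = 150, f(-5) = -60, f(9) = 738, f(-9) = -648, f(15) = 3360, f(-15) = -3270, f(45) = 90990, f(-45) = -90900; none is 0, so f has no rational root and is therefore irreducible over Q (a cubic with no linear factor over a field is irreducible). For an irreducible cubic, the Galois group is A_3 or S_3 according as the discriminant disc(f) = -4a^3 - 27b^2 = -4·(-4)^3 - 27·(45)^2 = -54419 is or is not a square in Q. Here disc(f) = -54419 is not a perfect square in Q, so the Galois group of f over Q is not contained in A_3 and must be all of S_3. The splitting field has degree |S_3| = 6 over Q, so [K : Q] = 6.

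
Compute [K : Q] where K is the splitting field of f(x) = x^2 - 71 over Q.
[K : Q] = 2

f(x) = x^2 - 71 factors as (x - √71)(x + √71). The splitting field is K = Q(√71). Since 71 is squarefree and > 1, it is not a perfect square, so x^2 - 71 is irreducible over Q and [Q(√71) : Q] = 2. Hence [K : Q] = 2.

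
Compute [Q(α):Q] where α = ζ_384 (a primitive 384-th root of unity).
[Q(α):Q] = 128

The minimal polynomial of ζ_384 over Q is the 384-th cyclotomic polynomial Φ_384(x), which is irreducible over Q and has degree φ(384) = 128. Hence [Q(α):Q] = φ(384) = 128.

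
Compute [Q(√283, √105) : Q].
[Q(√283, √105) : Q] = 4

[Q(√283):Q] = 2 (min poly x^2 - 283, irreducible since 283 is squarefree > 1). For the top step, suppose √105 ∈ Q(√283), say √105 = c + d√283 with c, d ∈ Q. Squaring: 105 = c^2 + 283d^2 + 2cd√283. Since √283 ∉ Q this forces 2cd = 0. If d = 0 then √105 = c ∈ Q, contradicting 105 squarefree > 1. If c = 0 then 105 = 283d^2, so 283·105 = (283d)^2 is a perfect square in Q — but 283·105 = 29715 is not a perfect square (since 283 and 105 are distinct squarefree integers). Contradiction. Hence √105 ∉ Q(√283), so x^2 - 105 stays irreducible over Q(√283) and [Q(√283, √105) : Q(√283)] = 2. By the tower law, [Q(√283, √105) : Q] = 2 · 2 = 4.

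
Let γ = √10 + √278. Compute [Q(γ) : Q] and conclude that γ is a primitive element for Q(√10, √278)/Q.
[Q(γ) : Q] = 4 (equivalently, Q(γ) = Q(√10, √278))

Obviously Q(γ) ⊆ Q(√10, √278), and [Q(√10, √278):Q] = 4 (since 10, 278 are distinct squarefree integers > 1 with 2780 not a perfect square). To show equality we compute the minimal polynomial of γ. From γ = √10 + √278: γ^2 = 10 + 2√(2780) + 278 = 288 + 2√(2780), so γ^2 - 288 = 2√(2780); squaring, (γ^2 - 288)^2 = 4·2780, i.e. γ^4 - 576γ^2 + 82944 - 11120 = 0, i.e. γ^4 - 576γ^2 + 71824 = 0. So γ is a root of x^4 - 576x^2 + 71824. This polynomial is irreducible over Q: it has no rational root (each ±√10 ± √278 is irrational), and any factorization into two quadratics over Q would force √(2780) ∈ Q (pairing opposite roots) or √10, √278 ∈ Q (other pairings), all impossible. Hence [Q(γ):Q] = 4 = [Q(√10, √278):Q], so Q(γ) = Q(√10, √278).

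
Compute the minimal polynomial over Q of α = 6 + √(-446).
m_α(x) = x^2 - 12x + 482

From α - 6 = √(-446), squaring gives (α - 6)^2 = -446, i.e. α^2 - 12α + 36 = -446, so α^2 - 12α + 482 = 0. The discriminant of x^2 - 12x + 482 is (-12)^2 - 4·(482) = 144 - 1928 = -1784, and 4·(-446) is not a perfect square in Q since -446 is squarefree and ≠ 1. Hence x^2 - 12x + 482 is irreducible over Q and is the minimal polynomial of α.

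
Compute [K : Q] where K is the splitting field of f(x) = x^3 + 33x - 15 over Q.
[K : Q] = 6

By the rational root test, any rational root of the monic integer polynomial f(x) = x^3 + 33x - 15 must be an integer dividing the constant term -15, i.e. one of ±{1, 3, 5, 15}. Evaluating: f(1) = 19, f(-1) = -49, f(3) = 111, f(-3) = -141, f(5) = 275, f(-5) = -305, f(15) = 3855, f(-15) = -3885; none is 0, so f has no rational root and is therefore irreducible over Q (a cubic with no linear factor over a field is irreducible). For an irreducible cubic, the Galois group is A_3 or S_3 according as the discriminant disc(f) = -4a^3 - 27b^2 = -4·(33)^3 - 27·(-15)^2 = -149823 is or is not a square in Q. Here disc(f) = -149823 is not a perfect square in Q, so the Galois group of f over Q is not contained in A_3 and must be all of S_3. The splitting field has degree |S_3| = 6 over Q, so [K : Q] = 6.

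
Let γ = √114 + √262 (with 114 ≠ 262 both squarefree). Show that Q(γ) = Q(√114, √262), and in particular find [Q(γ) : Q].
[Q(γ) : Q] = 4 (equivalently, Q(γ) = Q(√114, √262))

Obviously Q(γ) ⊆ Q(√114, √262), and [Q(√114, √262):Q] = 4 (since 114, 262 are distinct squarefree integers > 1 with 29868 not a perfect square). To show equality we compute the minimal polynomial of γ. From γ = √114 + √262: γ^2 = 114 + 2√(29868) + 262 = 376 + 2√(29868), so γ^2 - 376 = 2√(29868); squaring, (γ^2 - 376)^2 = 4·29868, i.e. γ^4 - 752γ^2 + 141376 - 119472 = 0, i.e. γ^4 - 752γ^2 + 21904 = 0. So γ is a root of x^4 - 752x^2 + 21904. This polynomial is irreducible over Q: it has no rational root (each ±√114 ± √262 is irrational), and any factorization into two quadratics over Q would force √(29868) ∈ Q (pairing opposite roots) or √114, √262 ∈ Q (other pairings), all impossible. Hence [Q(γ):Q] = 4 = [Q(√114, √262):Q], so Q(γ) = Q(√114, √262).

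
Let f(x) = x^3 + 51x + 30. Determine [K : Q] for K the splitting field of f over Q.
[K : Q] = 6

By the rational root test, any rational root of the monic integer polynomial f(x) = x^3 + 51x + 30 must be an integer dividing the constant term 30, i.e. one of ±{1, 2, 3, 5, 6, 10, 15, 30}. Evaluating: f(1) = 82, f(-1) = -22, f(2) = 140, f(-2) = -80, f(3) = 210, f(-3) = -150, f(5) = 410, f(-5) = -350, f(6) = 552, f(-6) = -492, f(10) = 1540, f(-10) = -1480, f(15) = 4170, f(-15) = -4110, f(30) = 28560, f(-30) = -28500; none is 0, so f has no rational root and is therefore irreducible over Q (a cubic with no linear factor over a field is irreducible). For an irreducible cubic, the Galois group is A_3 or S_3 according as the discriminant disc(f) = -4a^3 - 27b^2 = -4·(51)^3 - 27·(30)^2 = -554904 is or is not a square in Q. Here disc(f) = -554904 is not a perfect square in Q, so the Galois group of f over Q is not contained in A_3 and must be all of S_3. The splitting field has degree |S_3| = 6 over Q, so [K : Q] = 6.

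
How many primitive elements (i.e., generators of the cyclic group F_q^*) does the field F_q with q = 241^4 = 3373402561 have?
There are φ(3373402560) = 807403520 primitive elements

F_q^* is cyclic of order q - 1 = 3373402560. A cyclic group of order m has exactly φ(m) generators. Here m = 3373402560 = 2^6 · 3 · 5 · 11^2 · 113 · 257, so the number of primitive elements is φ(3373402560) = 807403520.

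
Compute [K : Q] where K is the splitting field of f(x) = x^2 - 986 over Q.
[K : Q] = 2

f(x) = x^2 - 986 factors as (x - √986)(x + √986). The splitting field is K = Q(√986). Since 986 is squarefree and > 1, it is not a perfect square, so x^2 - 986 is irreducible over Q and [Q(√986) : Q] = 2. Hence [K : Q] = 2.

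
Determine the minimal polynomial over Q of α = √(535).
m_α(x) = x^2 - 535

α satisfies α^2 - 535 = 0, so x^2 - 535 annihilates α. Since d = 535 is squarefree and ≠ 1, it is not a perfect square in Q, so x^2 - 535 has no rational root and is therefore irreducible over Q (a degree-2 polynomial over a field is irreducible iff it has no root). Hence m_α(x) = x^2 - 535.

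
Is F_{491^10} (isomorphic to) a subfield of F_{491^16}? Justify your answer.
No: F_{491^10} is not a subfield of F_{491^16}

F_{p^m} embeds in F_{p^n} iff m | n. Here 10 ∤ 16 (since 16 = 1·10 + 6 with remainder 6 ≠ 0), so F_{491^10} is not a subfield of F_{491^16}. Equivalently: if it were, the tower law would give 10 = [F_{491^10}:F_491] dividing [F_{491^16}:F_491] = 16, contradiction.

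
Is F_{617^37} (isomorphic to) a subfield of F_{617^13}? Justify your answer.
No: F_{617^37} is not a subfield of F_{617^13}

F_{p^m} embeds in F_{p^n} iff m | n. Here 37 ∤ 13 (since 13 = 0·37 + 13 with remainder 13 ≠ 0), so F_{617^37} is not a subfield of F_{617^13}. Equivalently: if it were, the tower law would give 37 = [F_{617^37}:F_617] dividing [F_{617^13}:F_617] = 13, contradiction.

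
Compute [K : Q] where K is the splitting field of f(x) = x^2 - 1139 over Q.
[K : Q] = 2

f(x) = x^2 - 1139 factors as (x - √1139)(x + √1139). The splitting field is K = Q(√1139). Since 1139 is squarefree and > 1, it is not a perfect square, so x^2 - 1139 is irreducible over Q and [Q(√1139) : Q] = 2. Hence [K : Q] = 2.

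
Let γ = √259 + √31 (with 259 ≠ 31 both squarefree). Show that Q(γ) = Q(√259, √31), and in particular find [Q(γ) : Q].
[Q(γ) : Q] = 4 (equivalently, Q(γ) = Q(√259, √31))

Obviously Q(γ) ⊆ Q(√259, √31), and [Q(√259, √31):Q] = 4 (since 259, 31 are distinct squarefree integers > 1 with 8029 not a perfect square). To show equality we compute the minimal polynomial of γ. From γ = √259 + √31: γ^2 = 259 + 2√(8029) + 31 = 290 + 2√(8029), so γ^2 - 290 = 2√(8029); squaring, (γ^2 - 290)^2 = 4·8029, i.e. γ^4 - 580γ^2 + 84100 - 32116 = 0, i.e. γ^4 - 580γ^2 + 51984 = 0. So γ is a root of x^4 - 580x^2 + 51984. This polynomial is irreducible over Q: it has no rational root (each ±√259 ± √31 is irrational), and any factorization into two quadratics over Q would force √(8029) ∈ Q (pairing opposite roots) or √259, √31 ∈ Q (other pairings), all impossible. Hence [Q(γ):Q] = 4 = [Q(√259, √31):Q], so Q(γ) = Q(√259, √31).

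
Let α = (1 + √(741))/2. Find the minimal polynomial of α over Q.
m_α(x) = x^2 - x - 185

From 2α - 1 = √(741), squaring gives (2α - 1)^2 = 741, i.e. 4α^2 - 4α + 1 = 741, so α^2 - α + (1 - 741)/4 = 0. Since 741 ≡ 1 (mod 4), (1 - 741)/4 = -185 ∈ Z. The polynomial x^2 - x - 185 has discriminant 1 - 4·(-185) = 741, which is not a perfect square in Q (d = 741 is squarefree and ≠ 1), so x^2 - x - 185 is irreducible over Q. It is the minimal polynomial of α.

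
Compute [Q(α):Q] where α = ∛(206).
[Q(α):Q] = 3

The minimal polynomial of α is x^3 - 206, irreducible over Q since 206 is not a perfect cube (so x^3 - 206 has no rational root). Hence [Q(α):Q] = deg(m_α) = 3.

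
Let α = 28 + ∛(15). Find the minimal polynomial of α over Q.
m_α(x) = x^3 - 84x^2 + 2352x - 21967

Set β = α - 28 = ∛(15), so β^3 = 15. Then (α - 28)^3 - 15 = 0, i.e. α is a root of g(x) = (x - 28)^3 - 15 = x^3 - 84x^2 + 2352x - 21967. Since g(x) = h(x - 28) where h(x) = x^3 - 15, and h is irreducible over Q (because 15 is not a perfect cube, so h has no rational root, and a monic cubic with no rational root is irreducible), g is also irreducible (irreducibility is preserved under the substitution x → x - 28). Hence m_α(x) = x^3 - 84x^2 + 2352x - 21967.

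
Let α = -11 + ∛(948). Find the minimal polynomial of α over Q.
m_α(x) = x^3 + 33x^2 + 363x + 383

Set β = α + 11 = ∛(948), so β^3 = 948. Then (α + 11)^3 - 948 = 0, i.e. α is a root of g(x) = (x + 11)^3 - 948 = x^3 + 33x^2 + 363x + 383. Since g(x) = h(x + 11) where h(x) = x^3 - 948, and h is irreducible over Q (because 948 is not a perfect cube, so h has no rational root, and a monic cubic with no rational root is irreducible), g is also irreducible (irreducibility is preserved under the substitution x → x + 11). Hence m_α(x) = x^3 + 33x^2 + 363x + 383.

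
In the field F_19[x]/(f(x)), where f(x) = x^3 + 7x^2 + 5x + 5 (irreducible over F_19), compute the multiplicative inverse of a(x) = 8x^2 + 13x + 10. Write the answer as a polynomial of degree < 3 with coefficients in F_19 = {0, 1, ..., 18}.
a(x)^(-1) ≡ 7x^2 + 4x + 10 (mod f(x))

Since f is irreducible over F_19, F_19[x]/(f) is a field and a(x) ≠ 0 has an inverse. Apply the extended Euclidean algorithm to f(x) and a(x) in F_19[x]: f(x) = (12x + 17)·a(x) + (6x + 6);  a(x) = (14x + 4)·(6x + 6) + (5). The last nonzero remainder is the constant 5 = gcd(f, a) in F_19. Back-substituting through the division chain expresses 5 = s(x)·a(x) + t(x)·f(x) with s(x) ≡ 16x^2 + x + 12 (mod f), so (16x^2 + x + 12)·a(x) ≡ 5 (mod f). Multiplying by 5^(-1) ≡ 4 in F_19 gives a(x)^(-1) ≡ 4·(16x^2 + x + 12) ≡ 7x^2 + 4x + 10 (mod f). Check: (8x^2 + 13x + 10)·(7x^2 + 4x + 10) = 18x^4 + 9x^3 + 12x^2 + 18x + 5 ≡ 1 (mod x^3 + 7x^2 + 5x + 5).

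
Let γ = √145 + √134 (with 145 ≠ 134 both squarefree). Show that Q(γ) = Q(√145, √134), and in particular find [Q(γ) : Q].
[Q(γ) : Q] = 4 (equivalently, Q(γ) = Q(√145, √134))

Obviously Q(γ) ⊆ Q(√145, √134), and [Q(√145, √134):Q] = 4 (since 145, 134 are distinct squarefree integers > 1 with 19430 not a perfect square). To show equality we compute the minimal polynomial of γ. From γ = √145 + √134: γ^2 = 145 + 2√(19430) + 134 = 279 + 2√(19430), so γ^2 - 279 = 2√(19430); squaring, (γ^2 - 279)^2 = 4·19430, i.e. γ^4 - 558γ^2 + 77841 - 77720 = 0, i.e. γ^4 - 558γ^2 + 121 = 0. So γ is a root of x^4 - 558x^2 + 121. This polynomial is irreducible over Q: it has no rational root (each ±√145 ± √134 is irrational), and any factorization into two quadratics over Q would force √(19430) ∈ Q (pairing opposite roots) or √145, √134 ∈ Q (other pairings), all impossible. Hence [Q(γ):Q] = 4 = [Q(√145, √134):Q], so Q(γ) = Q(√145, √134).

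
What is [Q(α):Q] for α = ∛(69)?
[Q(α):Q] = 3

The minimal polynomial of α is x^3 - 69, irreducible over Q since 69 is not a perfect cube (so x^3 - 69 has no rational root). Hence [Q(α):Q] = deg(m_α) = 3.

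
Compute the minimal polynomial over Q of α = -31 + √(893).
m_α(x) = x^2 + 62x + 68

From α + 31 = √(893), squaring gives (α + 31)^2 = 893, i.e. α^2 + 62α + 961 = 893, so α^2 + 62α + 68 = 0. The discriminant of x^2 + 62x + 68 is (62)^2 - 4·(68) = 3844 - 272 = 3572, and 4·(893) is not a perfect square in Q since 893 is squarefree and ≠ 1. Hence x^2 + 62x + 68 is irreducible over Q and is the minimal polynomial of α.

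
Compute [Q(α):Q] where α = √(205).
[Q(α):Q] = 2

[Q(α):Q] equals the degree of the minimal polynomial of α. Here α^2 = 205 and x^2 - 205 is irreducible (d = 205 is squarefree, ≠ 1, hence not a square), so deg(m_α) = 2. Thus [Q(α):Q] = 2.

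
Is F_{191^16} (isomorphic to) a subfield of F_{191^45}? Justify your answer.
No: F_{191^16} is not a subfield of F_{191^45}

F_{p^m} embeds in F_{p^n} iff m | n. Here 16 ∤ 45 (since 45 = 2·16 + 13 with remainder 13 ≠ 0), so F_{191^16} is not a subfield of F_{191^45}. Equivalently: if it were, the tower law would give 16 = [F_{191^16}:F_191] dividing [F_{191^45}:F_191] = 45, contradiction.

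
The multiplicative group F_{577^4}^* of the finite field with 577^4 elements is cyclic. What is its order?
|F_{577^4}^*| = 110841719040

F_{577^4} has 577^4 = 110841719041 elements; its multiplicative group consists of all nonzero elements, so |F_{577^4}^*| = 110841719041 - 1 = 110841719040. (It is cyclic since any finite subgroup of the multiplicative group of a field is cyclic.)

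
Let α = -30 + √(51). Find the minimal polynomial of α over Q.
m_α(x) = x^2 + 60x + 849

From α + 30 = √(51), squaring gives (α + 30)^2 = 51, i.e. α^2 + 60α + 900 = 51, so α^2 + 60α + 849 = 0. The discriminant of x^2 + 60x + 849 is (60)^2 - 4·(849) = 3600 - 3396 = 204, and 4·(51) is not a perfect square in Q since 51 is squarefree and ≠ 1. Hence x^2 + 60x + 849 is irreducible over Q and is the minimal polynomial of α.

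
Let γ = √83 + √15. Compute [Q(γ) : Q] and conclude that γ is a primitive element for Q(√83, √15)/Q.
[Q(γ) : Q] = 4 (equivalently, Q(γ) = Q(√83, √15))

Obviously Q(γ) ⊆ Q(√83, √15), and [Q(√83, √15):Q] = 4 (since 83, 15 are distinct squarefree integers > 1 with 1245 not a perfect square). To show equality we compute the minimal polynomial of γ. From γ = √83 + √15: γ^2 = 83 + 2√(1245) + 15 = 98 + 2√(1245), so γ^2 - 98 = 2√(1245); squaring, (γ^2 - 98)^2 = 4·1245, i.e. γ^4 - 196γ^2 + 9604 - 4980 = 0, i.e. γ^4 - 196γ^2 + 4624 = 0. So γ is a root of x^4 - 196x^2 + 4624. This polynomial is irreducible over Q: it has no rational root (each ±√83 ± √15 is irrational), and any factorization into two quadratics over Q would force √(1245) ∈ Q (pairing opposite roots) or √83, √15 ∈ Q (other pairings), all impossible. Hence [Q(γ):Q] = 4 = [Q(√83, √15):Q], so Q(γ) = Q(√83, √15).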